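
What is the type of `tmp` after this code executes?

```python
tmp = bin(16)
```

bin() returns str representation

str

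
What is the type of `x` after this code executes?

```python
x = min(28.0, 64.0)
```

min() of floats returns float

float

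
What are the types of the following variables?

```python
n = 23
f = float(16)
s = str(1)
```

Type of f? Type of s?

f is float; s is str

float, str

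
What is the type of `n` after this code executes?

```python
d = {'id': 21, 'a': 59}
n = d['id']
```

Accessing dict[str, int] with key 'id' returns int value 21

int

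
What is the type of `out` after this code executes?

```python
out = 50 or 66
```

'or' returns the first truthy value (50, which is int)

int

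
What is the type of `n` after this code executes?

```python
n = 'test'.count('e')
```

str.count() returns int

int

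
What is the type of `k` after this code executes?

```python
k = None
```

None has type NoneType

NoneType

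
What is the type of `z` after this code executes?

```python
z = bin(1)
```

bin() returns str representation

str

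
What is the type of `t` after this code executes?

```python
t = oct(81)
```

oct() returns str representation

str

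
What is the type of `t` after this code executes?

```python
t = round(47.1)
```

round() with no ndigits arg returns int

int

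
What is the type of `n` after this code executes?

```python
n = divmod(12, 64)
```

divmod() returns a tuple (quotient, remainder)

tuple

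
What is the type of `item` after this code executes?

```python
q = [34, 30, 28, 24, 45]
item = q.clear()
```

list.clear() returns None

NoneType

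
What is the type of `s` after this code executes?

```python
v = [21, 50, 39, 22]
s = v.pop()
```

list.pop() returns the popped element (int here)

int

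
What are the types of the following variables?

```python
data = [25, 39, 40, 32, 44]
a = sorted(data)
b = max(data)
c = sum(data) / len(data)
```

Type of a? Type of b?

sorted() returns list; max of ints returns int

list, int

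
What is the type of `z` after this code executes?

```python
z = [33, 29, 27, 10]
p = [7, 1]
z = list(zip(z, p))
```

list(zip(...)) returns a list of tuples

list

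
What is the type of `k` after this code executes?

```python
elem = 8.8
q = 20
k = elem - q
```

float - int returns float (8.8 - 20 = -11.2)

float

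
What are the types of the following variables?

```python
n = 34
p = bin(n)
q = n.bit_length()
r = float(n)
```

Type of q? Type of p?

int.bit_length() returns int; bin() returns str

int, str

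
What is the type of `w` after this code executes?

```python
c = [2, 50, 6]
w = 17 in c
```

'in' operator returns bool

bool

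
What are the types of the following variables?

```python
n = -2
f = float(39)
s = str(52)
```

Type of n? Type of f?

n is int; f is float

int, float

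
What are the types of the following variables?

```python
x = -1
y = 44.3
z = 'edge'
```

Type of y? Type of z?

y is float; z is str

float, str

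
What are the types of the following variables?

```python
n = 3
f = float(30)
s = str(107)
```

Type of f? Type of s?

f is float; s is str

float, str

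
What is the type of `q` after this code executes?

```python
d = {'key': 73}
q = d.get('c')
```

dict.get() returns None when key 'c' is not found and no default given

NoneType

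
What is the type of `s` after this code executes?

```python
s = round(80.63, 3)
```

round() with ndigits arg returns float

float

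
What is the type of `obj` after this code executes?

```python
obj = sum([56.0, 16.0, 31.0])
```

sum() of floats returns float

float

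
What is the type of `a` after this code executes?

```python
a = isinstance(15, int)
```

isinstance() returns bool

bool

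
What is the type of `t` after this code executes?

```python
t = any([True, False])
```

any() returns bool

bool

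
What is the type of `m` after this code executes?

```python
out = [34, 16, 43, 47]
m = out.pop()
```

list.pop() returns the popped element (int here)

int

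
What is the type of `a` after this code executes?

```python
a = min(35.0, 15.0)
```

min() of floats returns float

float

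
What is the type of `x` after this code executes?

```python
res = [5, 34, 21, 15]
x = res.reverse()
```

list.reverse() returns None

NoneType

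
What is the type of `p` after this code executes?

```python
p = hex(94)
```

hex() returns str representation

str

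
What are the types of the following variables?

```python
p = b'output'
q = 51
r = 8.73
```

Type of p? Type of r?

p is bytes; r is float

bytes, float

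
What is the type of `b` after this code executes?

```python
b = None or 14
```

'or' with None returns the other value (14, int)

int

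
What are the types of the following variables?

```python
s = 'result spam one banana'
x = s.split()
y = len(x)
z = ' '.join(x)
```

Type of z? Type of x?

str.join() returns str; str.split() returns list

str, list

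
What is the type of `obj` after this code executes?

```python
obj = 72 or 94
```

'or' returns the first truthy value (72, which is int)

int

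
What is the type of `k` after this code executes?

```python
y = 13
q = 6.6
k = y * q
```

int * float returns float (13 * 6.6 = 85.8)

float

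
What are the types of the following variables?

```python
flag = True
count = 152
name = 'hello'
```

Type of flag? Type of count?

flag is bool; count is int

bool, int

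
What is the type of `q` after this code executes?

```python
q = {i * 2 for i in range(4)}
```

A set comprehension {expr for x in iterable} produces a set

set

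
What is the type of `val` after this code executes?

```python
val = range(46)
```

range() returns a range object

range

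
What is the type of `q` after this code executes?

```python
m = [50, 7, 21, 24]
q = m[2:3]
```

Slicing a list always returns a list

list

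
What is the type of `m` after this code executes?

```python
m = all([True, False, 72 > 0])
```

all() returns bool

bool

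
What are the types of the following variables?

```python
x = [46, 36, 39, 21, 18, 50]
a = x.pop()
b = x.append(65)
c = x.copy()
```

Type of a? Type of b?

list.pop() returns the element (int); list.append() returns None

int, NoneType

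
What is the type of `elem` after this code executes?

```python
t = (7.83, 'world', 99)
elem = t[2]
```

Index 2 of tuple is 99 which is int

int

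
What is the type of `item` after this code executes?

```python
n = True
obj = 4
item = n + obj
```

bool + int returns int (True is 1, so 1 + 4 = 5)

int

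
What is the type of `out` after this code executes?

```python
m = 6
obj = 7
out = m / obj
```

int / int always returns float in Python 3 (6 / 7 = 0.857143)

float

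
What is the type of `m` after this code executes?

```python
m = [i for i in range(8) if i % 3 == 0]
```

A list comprehension [...] produces a list

list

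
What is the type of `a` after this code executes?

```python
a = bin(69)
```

bin() returns str representation

str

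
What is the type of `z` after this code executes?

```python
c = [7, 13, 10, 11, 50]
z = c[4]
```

Indexing a list of ints returns int (c[4] = 50)

int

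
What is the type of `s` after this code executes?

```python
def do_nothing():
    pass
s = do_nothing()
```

A function with no return statement returns None

NoneType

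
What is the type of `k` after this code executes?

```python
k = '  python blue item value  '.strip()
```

str.strip() returns str

str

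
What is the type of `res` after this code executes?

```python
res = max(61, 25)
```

max() of ints returns int

int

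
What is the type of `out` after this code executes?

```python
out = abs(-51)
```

abs() of int returns int

int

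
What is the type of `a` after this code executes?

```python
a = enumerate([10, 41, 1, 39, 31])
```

enumerate() returns an enumerate iterator object

enumerate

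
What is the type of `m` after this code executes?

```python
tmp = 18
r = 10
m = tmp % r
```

int % int returns int (18 % 10 = 8)

int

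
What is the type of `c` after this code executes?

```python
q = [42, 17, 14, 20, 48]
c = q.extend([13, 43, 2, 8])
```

list.extend() returns None

NoneType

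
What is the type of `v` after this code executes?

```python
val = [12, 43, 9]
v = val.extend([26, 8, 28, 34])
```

list.extend() returns None

NoneType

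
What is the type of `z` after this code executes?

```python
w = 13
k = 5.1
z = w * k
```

int * float returns float (13 * 5.1 = 66.3)

float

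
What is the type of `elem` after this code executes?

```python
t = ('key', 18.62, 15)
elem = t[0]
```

Index 0 of tuple is 'key' which is str

str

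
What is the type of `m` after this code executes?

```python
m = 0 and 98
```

'and' returns the first falsy value (0, which is int)

int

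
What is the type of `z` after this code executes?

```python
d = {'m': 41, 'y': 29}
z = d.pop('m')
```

dict.pop() returns the value (int)

int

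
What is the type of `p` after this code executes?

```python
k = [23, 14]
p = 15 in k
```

'in' operator returns bool

bool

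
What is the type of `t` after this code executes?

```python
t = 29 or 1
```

'or' returns the first truthy value (29, which is int)

int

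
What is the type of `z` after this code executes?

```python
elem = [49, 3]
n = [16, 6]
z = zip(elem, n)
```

zip() returns a zip iterator object

zip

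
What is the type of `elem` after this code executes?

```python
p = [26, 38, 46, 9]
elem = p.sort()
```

list.sort() returns None (sorts in place)

NoneType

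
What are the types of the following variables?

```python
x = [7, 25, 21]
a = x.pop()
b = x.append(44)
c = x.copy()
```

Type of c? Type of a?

list.copy() returns list; list.pop() returns the element (int)

list, int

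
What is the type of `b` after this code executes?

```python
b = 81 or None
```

'or' returns first truthy value (81, int)

int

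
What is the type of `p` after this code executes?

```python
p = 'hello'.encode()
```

str.encode() returns bytes

bytes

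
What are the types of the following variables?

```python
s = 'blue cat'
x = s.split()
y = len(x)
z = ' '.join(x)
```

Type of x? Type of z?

str.split() returns list; str.join() returns str

list, str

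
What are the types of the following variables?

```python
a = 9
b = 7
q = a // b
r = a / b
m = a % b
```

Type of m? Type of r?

int % int returns int; int / int returns float

int, float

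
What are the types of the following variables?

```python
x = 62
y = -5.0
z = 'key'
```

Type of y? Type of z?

y is float; z is str

float, str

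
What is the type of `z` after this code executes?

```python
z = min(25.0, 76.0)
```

min() of floats returns float

float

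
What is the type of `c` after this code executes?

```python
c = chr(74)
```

chr() returns str (single character)

str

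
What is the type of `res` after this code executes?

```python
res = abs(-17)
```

abs() of int returns int

int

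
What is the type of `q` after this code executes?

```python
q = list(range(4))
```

list(range(...)) returns list

list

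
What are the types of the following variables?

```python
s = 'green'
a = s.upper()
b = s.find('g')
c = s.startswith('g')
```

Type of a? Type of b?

str.upper() returns str; str.find() returns int

str, int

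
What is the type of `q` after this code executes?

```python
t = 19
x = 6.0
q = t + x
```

int + float returns float (19 + 6.0 = 25.0)

float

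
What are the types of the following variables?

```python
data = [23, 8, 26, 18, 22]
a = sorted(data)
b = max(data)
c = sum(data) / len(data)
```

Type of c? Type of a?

int / int returns float; sorted() returns list

float, list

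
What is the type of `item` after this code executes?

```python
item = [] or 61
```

'or' returns first truthy value (61, which is int)

int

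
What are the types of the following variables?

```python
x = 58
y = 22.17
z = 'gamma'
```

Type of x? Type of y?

x is int; y is float

int, float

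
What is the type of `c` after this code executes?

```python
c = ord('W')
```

ord() returns int (Unicode code point)

int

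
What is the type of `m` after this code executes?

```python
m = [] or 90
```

'or' returns first truthy value (90, which is int)

int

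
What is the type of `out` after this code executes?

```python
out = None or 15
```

'or' with None returns the other value (15, int)

int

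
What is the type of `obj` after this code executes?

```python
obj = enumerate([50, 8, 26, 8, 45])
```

enumerate() returns an enumerate iterator object

enumerate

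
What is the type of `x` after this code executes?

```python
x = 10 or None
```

'or' returns first truthy value (10, int)

int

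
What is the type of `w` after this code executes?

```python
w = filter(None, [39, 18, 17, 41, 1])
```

filter() returns a filter iterator object

filter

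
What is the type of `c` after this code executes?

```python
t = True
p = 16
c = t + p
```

bool + int returns int (True is 1, so 1 + 16 = 17)

int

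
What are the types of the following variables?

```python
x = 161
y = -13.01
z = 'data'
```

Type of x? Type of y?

x is int; y is float

int, float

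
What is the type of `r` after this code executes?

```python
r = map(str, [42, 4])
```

map() returns a map iterator object

map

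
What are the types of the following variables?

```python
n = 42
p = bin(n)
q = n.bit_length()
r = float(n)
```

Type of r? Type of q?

float() returns float; int.bit_length() returns int

float, int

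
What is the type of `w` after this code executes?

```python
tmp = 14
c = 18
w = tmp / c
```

int / int always returns float in Python 3 (14 / 18 = 0.777778)

float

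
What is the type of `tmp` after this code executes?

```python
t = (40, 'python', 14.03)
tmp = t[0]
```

Index 0 of tuple is 40 which is int

int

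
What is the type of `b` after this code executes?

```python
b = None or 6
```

'or' with None returns the other value (6, int)

int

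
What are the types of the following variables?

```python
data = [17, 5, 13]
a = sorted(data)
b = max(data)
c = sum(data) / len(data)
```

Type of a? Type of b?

sorted() returns list; max of ints returns int

list, int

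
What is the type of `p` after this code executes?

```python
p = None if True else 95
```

Ternary: condition is True, if branch (None) taken → NoneType

NoneType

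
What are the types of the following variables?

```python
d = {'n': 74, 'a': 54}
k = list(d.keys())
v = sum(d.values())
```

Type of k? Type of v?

list(...) returns list; sum of int values returns int

list, int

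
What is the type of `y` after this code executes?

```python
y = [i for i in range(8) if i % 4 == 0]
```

A list comprehension [...] produces a list

list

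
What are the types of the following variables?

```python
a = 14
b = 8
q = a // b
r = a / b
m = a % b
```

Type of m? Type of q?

int % int returns int; int // int returns int

int, int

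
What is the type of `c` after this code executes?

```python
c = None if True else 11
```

Ternary: condition is True, if branch (None) taken → NoneType

NoneType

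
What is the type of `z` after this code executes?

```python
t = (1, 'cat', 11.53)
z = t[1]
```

Index 1 of tuple is 'cat' which is str

str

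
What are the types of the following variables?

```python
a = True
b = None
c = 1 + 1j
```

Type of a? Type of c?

a is bool; c is complex

bool, complex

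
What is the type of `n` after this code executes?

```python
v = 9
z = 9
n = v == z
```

Equality comparison returns bool

bool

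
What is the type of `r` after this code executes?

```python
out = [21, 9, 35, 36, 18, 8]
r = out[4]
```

Indexing a list of ints returns int (out[4] = 18)

int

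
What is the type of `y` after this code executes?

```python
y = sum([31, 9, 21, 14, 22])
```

sum() of ints returns int

int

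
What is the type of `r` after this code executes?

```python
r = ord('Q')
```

ord() returns int (Unicode code point)

int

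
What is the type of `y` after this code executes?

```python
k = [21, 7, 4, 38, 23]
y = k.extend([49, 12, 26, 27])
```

list.extend() returns None

NoneType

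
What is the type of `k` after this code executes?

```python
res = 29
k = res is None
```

'is' comparison returns bool

bool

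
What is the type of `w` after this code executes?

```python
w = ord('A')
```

ord() returns int (Unicode code point)

int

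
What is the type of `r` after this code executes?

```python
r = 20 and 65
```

'and' returns the last value when all truthy (65, which is int)

int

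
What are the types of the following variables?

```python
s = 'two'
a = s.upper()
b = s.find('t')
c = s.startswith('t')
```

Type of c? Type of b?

str.startswith() returns bool; str.find() returns int

bool, int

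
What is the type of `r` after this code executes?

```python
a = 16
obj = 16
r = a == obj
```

Equality comparison returns bool

bool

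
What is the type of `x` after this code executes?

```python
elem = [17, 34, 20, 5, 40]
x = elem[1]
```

Indexing a list of ints returns int (elem[1] = 34)

int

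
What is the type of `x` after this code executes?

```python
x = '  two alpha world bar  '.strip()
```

str.strip() returns str

str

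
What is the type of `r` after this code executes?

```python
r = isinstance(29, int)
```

isinstance() returns bool

bool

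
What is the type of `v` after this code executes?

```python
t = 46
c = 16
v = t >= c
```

Comparison operators return bool

bool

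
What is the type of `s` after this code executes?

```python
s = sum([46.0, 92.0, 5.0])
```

sum() of floats returns float

float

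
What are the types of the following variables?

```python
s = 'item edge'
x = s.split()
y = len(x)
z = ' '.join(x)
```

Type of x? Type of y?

str.split() returns list; len() returns int

list, int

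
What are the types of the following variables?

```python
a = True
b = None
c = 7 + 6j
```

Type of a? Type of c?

a is bool; c is complex

bool, complex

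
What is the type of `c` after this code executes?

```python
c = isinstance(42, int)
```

isinstance() returns bool

bool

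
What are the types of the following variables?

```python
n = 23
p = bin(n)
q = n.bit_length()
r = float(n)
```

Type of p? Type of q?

bin() returns str; int.bit_length() returns int

str, int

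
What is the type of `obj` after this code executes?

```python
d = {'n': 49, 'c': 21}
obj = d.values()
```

.values() returns a dict_values view object

dict_values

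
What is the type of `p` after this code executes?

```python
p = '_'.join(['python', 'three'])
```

str.join() returns str

str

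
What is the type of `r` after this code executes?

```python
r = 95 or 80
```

'or' returns the first truthy value (95, which is int)

int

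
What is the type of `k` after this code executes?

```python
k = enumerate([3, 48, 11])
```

enumerate() returns an enumerate iterator object

enumerate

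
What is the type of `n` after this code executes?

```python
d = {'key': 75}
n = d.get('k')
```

dict.get() returns None when key 'k' is not found and no default given

NoneType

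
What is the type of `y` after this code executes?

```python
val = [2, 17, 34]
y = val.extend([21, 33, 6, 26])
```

list.extend() returns None

NoneType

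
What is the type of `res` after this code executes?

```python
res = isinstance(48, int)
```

isinstance() returns bool

bool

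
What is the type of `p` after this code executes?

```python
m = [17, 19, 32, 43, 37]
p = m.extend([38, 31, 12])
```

list.extend() returns None

NoneType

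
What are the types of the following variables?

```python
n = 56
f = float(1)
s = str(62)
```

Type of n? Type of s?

n is int; s is str

int, str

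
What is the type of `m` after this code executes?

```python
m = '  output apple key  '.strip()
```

str.strip() returns str

str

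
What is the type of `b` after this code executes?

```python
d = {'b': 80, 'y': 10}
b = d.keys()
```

.keys() returns a dict_keys view object

dict_keys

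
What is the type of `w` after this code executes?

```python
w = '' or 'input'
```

'or' returns first truthy value ('input', which is str)

str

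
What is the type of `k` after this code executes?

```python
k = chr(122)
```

chr() returns str (single character)

str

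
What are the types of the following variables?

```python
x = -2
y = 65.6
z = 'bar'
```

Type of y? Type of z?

y is float; z is str

float, str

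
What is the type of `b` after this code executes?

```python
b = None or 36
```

'or' with None returns the other value (36, int)

int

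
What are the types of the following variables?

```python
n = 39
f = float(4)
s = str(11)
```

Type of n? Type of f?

n is int; f is float

int, float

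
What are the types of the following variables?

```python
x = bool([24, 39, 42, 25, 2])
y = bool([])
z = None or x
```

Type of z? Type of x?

None or <bool> returns the bool; bool() returns bool

bool, bool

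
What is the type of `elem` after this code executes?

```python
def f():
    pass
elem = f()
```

A function with no return statement returns None

NoneType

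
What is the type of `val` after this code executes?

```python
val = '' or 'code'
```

'or' returns first truthy value ('code', which is str)

str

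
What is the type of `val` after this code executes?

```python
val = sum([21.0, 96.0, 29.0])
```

sum() of floats returns float

float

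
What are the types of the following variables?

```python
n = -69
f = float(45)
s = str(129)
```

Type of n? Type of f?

n is int; f is float

int, float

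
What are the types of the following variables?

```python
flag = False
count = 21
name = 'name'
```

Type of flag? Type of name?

flag is bool; name is str

bool, str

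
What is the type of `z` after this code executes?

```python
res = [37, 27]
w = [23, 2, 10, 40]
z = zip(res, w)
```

zip() returns a zip iterator object

zip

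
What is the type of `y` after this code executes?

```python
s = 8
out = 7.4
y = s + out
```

int + float returns float (8 + 7.4 = 15.4)

float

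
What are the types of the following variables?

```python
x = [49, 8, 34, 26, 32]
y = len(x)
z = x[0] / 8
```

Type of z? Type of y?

int / int returns float; len() returns int

float, int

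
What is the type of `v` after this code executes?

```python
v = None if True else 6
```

Ternary: condition is True, if branch (None) taken → NoneType

NoneType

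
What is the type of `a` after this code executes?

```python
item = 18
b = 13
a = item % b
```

int % int returns int (18 % 13 = 5)

int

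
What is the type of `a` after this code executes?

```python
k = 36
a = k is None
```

'is' comparison returns bool

bool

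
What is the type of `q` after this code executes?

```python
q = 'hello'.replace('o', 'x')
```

str.replace() returns str

str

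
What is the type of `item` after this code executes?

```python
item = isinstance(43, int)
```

isinstance() returns bool

bool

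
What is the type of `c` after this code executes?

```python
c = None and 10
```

'and' returns first falsy value (None)

NoneType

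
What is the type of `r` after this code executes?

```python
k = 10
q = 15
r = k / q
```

int / int always returns float in Python 3 (10 / 15 = 0.666667)

float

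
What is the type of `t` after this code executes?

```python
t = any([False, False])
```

any() returns bool

bool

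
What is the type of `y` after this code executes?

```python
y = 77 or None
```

'or' returns first truthy value (77, int)

int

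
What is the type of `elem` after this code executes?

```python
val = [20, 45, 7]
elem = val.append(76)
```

list.append() returns None (mutates in place)

NoneType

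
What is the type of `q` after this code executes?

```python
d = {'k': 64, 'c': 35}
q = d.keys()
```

.keys() returns a dict_keys view object

dict_keys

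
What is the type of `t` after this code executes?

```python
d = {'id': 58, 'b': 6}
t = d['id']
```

Accessing dict[str, int] with key 'id' returns int value 58

int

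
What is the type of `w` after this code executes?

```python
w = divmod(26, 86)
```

divmod() returns a tuple (quotient, remainder)

tuple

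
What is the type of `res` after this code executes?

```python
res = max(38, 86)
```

max() of ints returns int

int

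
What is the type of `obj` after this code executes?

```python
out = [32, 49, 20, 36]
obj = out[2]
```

Indexing a list of ints returns int (out[2] = 20)

int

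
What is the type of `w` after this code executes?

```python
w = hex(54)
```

hex() returns str representation

str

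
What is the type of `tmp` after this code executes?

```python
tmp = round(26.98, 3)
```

round() with ndigits arg returns float

float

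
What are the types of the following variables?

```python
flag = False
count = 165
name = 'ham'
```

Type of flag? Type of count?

flag is bool; count is int

bool, int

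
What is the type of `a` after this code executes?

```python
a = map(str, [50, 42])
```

map() returns a map iterator object

map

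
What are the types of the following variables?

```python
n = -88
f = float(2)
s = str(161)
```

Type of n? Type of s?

n is int; s is str

int, str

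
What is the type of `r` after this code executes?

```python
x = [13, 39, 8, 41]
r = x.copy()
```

list.copy() returns list

list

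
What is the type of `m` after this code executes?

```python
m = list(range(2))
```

list(range(...)) returns list

list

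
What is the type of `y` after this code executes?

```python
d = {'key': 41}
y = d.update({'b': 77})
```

dict.update() returns None

NoneType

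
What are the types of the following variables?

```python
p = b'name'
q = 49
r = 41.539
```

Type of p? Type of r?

p is bytes; r is float

bytes, float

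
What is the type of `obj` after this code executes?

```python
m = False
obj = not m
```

'not' always returns bool

bool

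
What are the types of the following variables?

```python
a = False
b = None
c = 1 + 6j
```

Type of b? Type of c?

b is NoneType; c is complex

NoneType, complex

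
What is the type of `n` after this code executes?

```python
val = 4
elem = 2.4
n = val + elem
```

int + float returns float (4 + 2.4 = 6.4)

float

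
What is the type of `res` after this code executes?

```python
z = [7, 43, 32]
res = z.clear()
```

list.clear() returns None

NoneType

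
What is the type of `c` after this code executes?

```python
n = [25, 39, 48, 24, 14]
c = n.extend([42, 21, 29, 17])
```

list.extend() returns None

NoneType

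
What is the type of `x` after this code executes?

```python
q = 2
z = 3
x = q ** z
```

int ** positive int returns int (2 ** 3 = 8)

int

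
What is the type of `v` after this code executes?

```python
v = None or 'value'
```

'or' with None returns the other value ('value', str)

str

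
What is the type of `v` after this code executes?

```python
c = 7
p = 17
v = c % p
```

int % int returns int (7 % 17 = 7)

int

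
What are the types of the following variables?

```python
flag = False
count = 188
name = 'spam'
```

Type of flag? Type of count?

flag is bool; count is int

bool, int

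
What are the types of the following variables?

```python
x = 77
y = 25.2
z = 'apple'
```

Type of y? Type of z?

y is float; z is str

float, str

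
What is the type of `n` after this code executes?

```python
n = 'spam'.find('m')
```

str.find() returns int (index, or -1)

int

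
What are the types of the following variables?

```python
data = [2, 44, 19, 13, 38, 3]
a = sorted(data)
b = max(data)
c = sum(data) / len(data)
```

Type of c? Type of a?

int / int returns float; sorted() returns list

float, list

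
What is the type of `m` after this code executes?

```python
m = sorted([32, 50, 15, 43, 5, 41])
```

sorted() always returns list

list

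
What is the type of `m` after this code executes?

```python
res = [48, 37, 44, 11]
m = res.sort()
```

list.sort() returns None (sorts in place)

NoneType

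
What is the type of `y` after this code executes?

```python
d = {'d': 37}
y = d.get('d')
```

dict.get() returns the value (int) when key is found

int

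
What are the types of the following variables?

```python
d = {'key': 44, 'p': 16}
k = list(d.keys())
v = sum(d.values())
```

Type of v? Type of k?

sum of int values returns int; list(...) returns list

int, list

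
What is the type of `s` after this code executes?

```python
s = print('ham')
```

print() returns None

NoneType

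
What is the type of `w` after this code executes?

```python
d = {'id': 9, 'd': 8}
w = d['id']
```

Accessing dict[str, int] with key 'id' returns int value 9

int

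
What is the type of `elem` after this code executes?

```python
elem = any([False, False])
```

any() returns bool

bool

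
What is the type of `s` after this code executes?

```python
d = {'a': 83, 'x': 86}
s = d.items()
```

dict.items() returns a dict_items view

dict_items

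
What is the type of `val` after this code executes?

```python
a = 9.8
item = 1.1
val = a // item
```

float // float returns float (floor division preserves float type)

float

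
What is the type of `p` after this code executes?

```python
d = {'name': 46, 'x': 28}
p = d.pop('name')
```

dict.pop() returns the value (int)

int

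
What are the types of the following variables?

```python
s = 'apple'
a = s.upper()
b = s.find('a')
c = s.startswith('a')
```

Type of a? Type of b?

str.upper() returns str; str.find() returns int

str, int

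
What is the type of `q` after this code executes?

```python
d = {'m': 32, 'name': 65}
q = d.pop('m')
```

dict.pop() returns the value (int)

int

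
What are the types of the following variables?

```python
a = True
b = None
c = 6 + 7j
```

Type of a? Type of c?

a is bool; c is complex

bool, complex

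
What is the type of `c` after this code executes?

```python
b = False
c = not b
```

'not' always returns bool

bool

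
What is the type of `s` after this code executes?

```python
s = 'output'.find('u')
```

str.find() returns int (index, or -1)

int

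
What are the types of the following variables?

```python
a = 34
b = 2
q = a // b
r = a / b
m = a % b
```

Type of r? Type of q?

int / int returns float; int // int returns int

float, int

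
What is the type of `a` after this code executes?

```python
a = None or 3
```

'or' with None returns the other value (3, int)

int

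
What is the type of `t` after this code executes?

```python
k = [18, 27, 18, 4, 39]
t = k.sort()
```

list.sort() returns None (sorts in place)

NoneType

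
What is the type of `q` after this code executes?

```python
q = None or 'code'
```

'or' with None returns the other value ('code', str)

str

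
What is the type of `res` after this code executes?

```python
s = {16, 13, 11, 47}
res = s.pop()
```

Popping from a set of ints returns int

int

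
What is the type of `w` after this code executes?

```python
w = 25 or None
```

'or' returns first truthy value (25, int)

int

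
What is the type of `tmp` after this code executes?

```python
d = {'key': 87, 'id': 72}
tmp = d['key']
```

Accessing dict[str, int] with key 'key' returns int value 87

int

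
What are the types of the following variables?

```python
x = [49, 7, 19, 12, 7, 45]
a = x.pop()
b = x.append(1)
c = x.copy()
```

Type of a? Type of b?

list.pop() returns the element (int); list.append() returns None

int, NoneType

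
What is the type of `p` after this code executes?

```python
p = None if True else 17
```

Ternary: condition is True, if branch (None) taken → NoneType

NoneType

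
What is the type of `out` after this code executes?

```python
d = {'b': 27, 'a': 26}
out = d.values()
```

.values() returns a dict_values view object

dict_values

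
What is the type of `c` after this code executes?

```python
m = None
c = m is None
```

'is' comparison returns bool

bool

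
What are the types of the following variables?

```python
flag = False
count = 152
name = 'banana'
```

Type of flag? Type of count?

flag is bool; count is int

bool, int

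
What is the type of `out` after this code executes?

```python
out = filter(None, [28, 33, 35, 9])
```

filter() returns a filter iterator object

filter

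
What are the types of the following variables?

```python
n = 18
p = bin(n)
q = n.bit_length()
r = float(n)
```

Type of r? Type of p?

float() returns float; bin() returns str

float, str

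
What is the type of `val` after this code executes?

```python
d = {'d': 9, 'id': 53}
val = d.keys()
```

.keys() returns a dict_keys view object

dict_keys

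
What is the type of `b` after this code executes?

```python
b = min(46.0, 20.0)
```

min() of floats returns float

float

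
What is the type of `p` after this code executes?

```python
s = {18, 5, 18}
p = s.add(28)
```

set.add() returns None (mutates in place)

NoneType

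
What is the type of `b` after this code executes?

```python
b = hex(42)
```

hex() returns str representation

str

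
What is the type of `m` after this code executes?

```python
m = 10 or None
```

'or' returns first truthy value (10, int)

int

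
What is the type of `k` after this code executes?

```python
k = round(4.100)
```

round() with no ndigits arg returns int

int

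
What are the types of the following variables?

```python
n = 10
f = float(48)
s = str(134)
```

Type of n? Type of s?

n is int; s is str

int, str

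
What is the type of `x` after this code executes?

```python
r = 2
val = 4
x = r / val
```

int / int always returns float in Python 3 (2 / 4 = 0.5)

float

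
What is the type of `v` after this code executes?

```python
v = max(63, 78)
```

max() of ints returns int

int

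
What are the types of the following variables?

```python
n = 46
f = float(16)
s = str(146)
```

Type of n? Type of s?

n is int; s is str

int, str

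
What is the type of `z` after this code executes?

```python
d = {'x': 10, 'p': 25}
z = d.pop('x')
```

dict.pop() returns the value (int)

int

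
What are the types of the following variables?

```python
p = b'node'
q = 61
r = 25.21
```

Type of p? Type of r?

p is bytes; r is float

bytes, float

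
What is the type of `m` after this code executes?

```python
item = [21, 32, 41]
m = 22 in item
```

'in' operator returns bool

bool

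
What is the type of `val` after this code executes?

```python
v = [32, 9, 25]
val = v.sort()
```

list.sort() returns None (sorts in place)

NoneType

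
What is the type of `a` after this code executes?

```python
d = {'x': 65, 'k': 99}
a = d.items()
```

dict.items() returns a dict_items view

dict_items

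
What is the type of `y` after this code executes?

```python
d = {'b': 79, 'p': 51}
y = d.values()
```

.values() returns a dict_values view object

dict_values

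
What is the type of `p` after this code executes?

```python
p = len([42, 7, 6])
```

len() always returns int

int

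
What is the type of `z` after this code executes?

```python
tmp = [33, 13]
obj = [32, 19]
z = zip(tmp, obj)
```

zip() returns a zip iterator object

zip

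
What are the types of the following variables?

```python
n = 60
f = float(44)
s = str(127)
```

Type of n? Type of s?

n is int; s is str

int, str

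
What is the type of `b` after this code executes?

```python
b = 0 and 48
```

'and' returns the first falsy value (0, which is int)

int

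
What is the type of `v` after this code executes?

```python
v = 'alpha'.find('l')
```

str.find() returns int (index, or -1)

int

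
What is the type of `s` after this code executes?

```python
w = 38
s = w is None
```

'is' comparison returns bool

bool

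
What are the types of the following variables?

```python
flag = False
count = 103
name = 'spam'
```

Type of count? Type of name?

count is int; name is str

int, str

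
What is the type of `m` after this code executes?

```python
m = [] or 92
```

'or' returns first truthy value (92, which is int)

int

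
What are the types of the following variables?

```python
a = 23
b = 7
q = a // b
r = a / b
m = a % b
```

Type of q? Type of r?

int // int returns int; int / int returns float

int, float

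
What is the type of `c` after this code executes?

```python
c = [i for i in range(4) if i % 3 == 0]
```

A list comprehension [...] produces a list

list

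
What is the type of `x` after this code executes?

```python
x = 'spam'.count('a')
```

str.count() returns int

int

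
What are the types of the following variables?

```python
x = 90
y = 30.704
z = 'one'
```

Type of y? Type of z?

y is float; z is str

float, str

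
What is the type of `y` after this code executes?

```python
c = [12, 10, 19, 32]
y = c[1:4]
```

Slicing a list always returns a list

list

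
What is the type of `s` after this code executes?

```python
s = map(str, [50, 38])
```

map() returns a map iterator object

map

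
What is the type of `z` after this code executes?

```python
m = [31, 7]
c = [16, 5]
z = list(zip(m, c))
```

list(zip(...)) returns a list of tuples

list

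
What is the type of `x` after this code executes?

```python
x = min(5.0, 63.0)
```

min() of floats returns float

float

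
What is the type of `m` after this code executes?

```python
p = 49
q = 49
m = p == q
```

Equality comparison returns bool

bool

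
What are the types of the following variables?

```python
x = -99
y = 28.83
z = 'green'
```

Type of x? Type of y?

x is int; y is float

int, float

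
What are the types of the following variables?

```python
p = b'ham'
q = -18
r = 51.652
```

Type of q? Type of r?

q is int; r is float

int, float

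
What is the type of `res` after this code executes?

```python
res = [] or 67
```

'or' returns first truthy value (67, which is int)

int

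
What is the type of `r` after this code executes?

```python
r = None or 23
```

'or' with None returns the other value (23, int)

int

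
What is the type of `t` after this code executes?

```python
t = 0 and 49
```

'and' returns the first falsy value (0, which is int)

int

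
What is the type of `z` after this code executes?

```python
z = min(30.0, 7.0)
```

min() of floats returns float

float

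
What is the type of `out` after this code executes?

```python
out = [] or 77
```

'or' returns first truthy value (77, which is int)

int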